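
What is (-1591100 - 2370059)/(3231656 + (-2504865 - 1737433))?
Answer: 3961159/1010642 ≈ 3.9194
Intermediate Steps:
(-1591100 - 2370059)/(3231656 + (-2504865 - 1737433)) = -3961159/(3231656 - 4242298) = -3961159/(-1010642) = -3961159*(-1/1010642) = 3961159/1010642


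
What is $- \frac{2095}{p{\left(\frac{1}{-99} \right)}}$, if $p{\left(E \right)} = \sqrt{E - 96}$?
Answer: $\frac{1257 i \sqrt{104555}}{1901} \approx 213.81 i$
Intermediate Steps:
$p{\left(E \right)} = \sqrt{-96 + E}$
$- \frac{2095}{p{\left(\frac{1}{-99} \right)}} = - \frac{2095}{\sqrt{-96 + \frac{1}{-99}}} = - \frac{2095}{\sqrt{-96 - \frac{1}{99}}} = - \frac{2095}{\sqrt{- \frac{9505}{99}}} = - \frac{2095}{\frac{1}{33} i \sqrt{104555}} = - 2095 \left(- \frac{3 i \sqrt{104555}}{9505}\right) = \frac{1257 i \sqrt{104555}}{1901}$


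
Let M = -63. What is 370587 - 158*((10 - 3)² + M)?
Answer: 372799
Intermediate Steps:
370587 - 158*((10 - 3)² + M) = 370587 - 158*((10 - 3)² - 63) = 370587 - 158*(7² - 63) = 370587 - 158*(49 - 63) = 370587 - 158*(-14) = 370587 - 1*(-2212) = 370587 + 2212 = 372799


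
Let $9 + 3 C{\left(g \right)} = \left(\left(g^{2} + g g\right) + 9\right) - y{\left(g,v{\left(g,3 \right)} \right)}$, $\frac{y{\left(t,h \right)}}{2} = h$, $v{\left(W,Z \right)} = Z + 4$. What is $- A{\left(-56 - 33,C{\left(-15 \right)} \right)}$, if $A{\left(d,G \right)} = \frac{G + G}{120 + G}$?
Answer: $- \frac{218}{199} \approx -1.0955$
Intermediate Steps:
$v{\left(W,Z \right)} = 4 + Z$
$y{\left(t,h \right)} = 2 h$
$C{\left(g \right)} = - \frac{14}{3} + \frac{2 g^{2}}{3}$ ($C{\left(g \right)} = -3 + \frac{\left(\left(g^{2} + g g\right) + 9\right) - 2 \left(4 + 3\right)}{3} = -3 + \frac{\left(\left(g^{2} + g^{2}\right) + 9\right) - 2 \cdot 7}{3} = -3 + \frac{\left(2 g^{2} + 9\right) - 14}{3} = -3 + \frac{\left(9 + 2 g^{2}\right) - 14}{3} = -3 + \frac{-5 + 2 g^{2}}{3} = -3 + \left(- \frac{5}{3} + \frac{2 g^{2}}{3}\right) = - \frac{14}{3} + \frac{2 g^{2}}{3}$)
$A{\left(d,G \right)} = \frac{2 G}{120 + G}$
$- A{\left(-56 - 33,C{\left(-15 \right)} \right)} = - \frac{2 \left(- \frac{14}{3} + \frac{2 \left(-15\right)^{2}}{3}\right)}{120 - \left(\frac{14}{3} - \frac{2 \left(-15\right)^{2}}{3}\right)} = - \frac{2 \left(- \frac{14}{3} + \frac{2}{3} \cdot 225\right)}{120 + \left(- \frac{14}{3} + \frac{2}{3} \cdot 225\right)} = - \frac{2 \left(- \frac{14}{3} + 150\right)}{120 + \left(- \frac{14}{3} + 150\right)} = - \frac{2 \cdot 436}{3 \left(120 + \frac{436}{3}\right)} = - \frac{2 \cdot 436}{3 \cdot \frac{796}{3}} = - \frac{2 \cdot 436 \cdot 3}{3 \cdot 796} = \left(-1\right) \frac{218}{199} = - \frac{218}{199}$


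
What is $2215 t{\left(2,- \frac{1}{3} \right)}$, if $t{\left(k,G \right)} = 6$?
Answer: $13290$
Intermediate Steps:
$2215 t{\left(2,- \frac{1}{3} \right)} = 2215 \cdot 6 = 13290$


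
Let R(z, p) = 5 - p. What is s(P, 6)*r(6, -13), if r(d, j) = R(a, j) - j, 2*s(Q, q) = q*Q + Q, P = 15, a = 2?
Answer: 3255/2 ≈ 1627.5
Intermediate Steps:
s(Q, q) = Q/2 + Q*q/2 (s(Q, q) = (q*Q + Q)/2 = (Q*q + Q)/2 = (Q + Q*q)/2 = Q/2 + Q*q/2)
r(d, j) = 5 - 2*j (r(d, j) = (5 - j) - j = 5 - 2*j)
s(P, 6)*r(6, -13) = ((½)*15*(1 + 6))*(5 - 2*(-13)) = ((½)*15*7)*(5 + 26) = (105/2)*31 = 3255/2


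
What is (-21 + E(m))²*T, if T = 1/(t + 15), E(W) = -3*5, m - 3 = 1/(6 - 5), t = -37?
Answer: -648/11 ≈ -58.909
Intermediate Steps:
m = 4 (m = 3 + 1/(6 - 5) = 3 + 1/1 = 3 + 1 = 4)
E(W) = -15
T = -1/22 (T = 1/(-37 + 15) = 1/(-22) = -1/22 ≈ -0.045455)
(-21 + E(m))²*T = (-21 - 15)²*(-1/22) = (-36)²*(-1/22) = 1296*(-1/22) = -648/11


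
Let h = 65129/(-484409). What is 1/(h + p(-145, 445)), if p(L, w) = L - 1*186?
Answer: -484409/160404508 ≈ -0.0030199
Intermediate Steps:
p(L, w) = -186 + L (p(L, w) = L - 186 = -186 + L)
h = -65129/484409 (h = 65129*(-1/484409) = -65129/484409 ≈ -0.13445)
1/(h + p(-145, 445)) = 1/(-65129/484409 + (-186 - 145)) = 1/(-65129/484409 - 331) = 1/(-160404508/484409) = -484409/160404508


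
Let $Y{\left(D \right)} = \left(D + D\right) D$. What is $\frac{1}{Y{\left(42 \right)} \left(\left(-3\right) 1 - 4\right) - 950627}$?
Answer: $- \frac{1}{975323} \approx -1.0253 \cdot 10^{-6}$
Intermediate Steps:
$Y{\left(D \right)} = 2 D^{2}$ ($Y{\left(D \right)} = 2 D D = 2 D^{2}$)
$\frac{1}{Y{\left(42 \right)} \left(\left(-3\right) 1 - 4\right) - 950627} = \frac{1}{2 \cdot 42^{2} \left(\left(-3\right) 1 - 4\right) - 950627} = \frac{1}{2 \cdot 1764 \left(-3 - 4\right) - 950627} = \frac{1}{3528 \left(-7\right) - 950627} = \frac{1}{-24696 - 950627} = \frac{1}{-975323} = - \frac{1}{975323}$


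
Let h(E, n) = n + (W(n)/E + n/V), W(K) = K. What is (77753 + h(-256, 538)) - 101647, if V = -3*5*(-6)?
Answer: -134508233/5760 ≈ -23352.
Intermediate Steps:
V = 90 (V = -15*(-6) = 90)
h(E, n) = 91*n/90 + n/E (h(E, n) = n + (n/E + n/90) = n + (n/90 + n/E) = 91*n/90 + n/E)
(77753 + h(-256, 538)) - 101647 = (77753 + ((91/90)*538 + 538/(-256))) - 101647 = (77753 + (24479/45 + 538*(-1/256))) - 101647 = (77753 + (24479/45 - 269/128)) - 101647 = (77753 + 3121207/5760) - 101647 = 450978487/5760 - 101647 = -134508233/5760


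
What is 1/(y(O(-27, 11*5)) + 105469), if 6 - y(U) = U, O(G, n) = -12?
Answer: 1/105487 ≈ 9.4798e-6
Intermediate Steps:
y(U) = 6 - U
1/(y(O(-27, 11*5)) + 105469) = 1/((6 - 1*(-12)) + 105469) = 1/((6 + 12) + 105469) = 1/(18 + 105469) = 1/105487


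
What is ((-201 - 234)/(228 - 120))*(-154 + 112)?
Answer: 1015/6 ≈ 169.17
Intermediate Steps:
((-201 - 234)/(228 - 120))*(-154 + 112) = -435/108*(-42) = -435*1/108*(-42) = -145/36*(-42) = 1015/6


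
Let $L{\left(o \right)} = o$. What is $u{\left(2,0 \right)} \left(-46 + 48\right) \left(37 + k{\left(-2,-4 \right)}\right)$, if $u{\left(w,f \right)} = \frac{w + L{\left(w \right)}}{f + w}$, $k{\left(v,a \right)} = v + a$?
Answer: $124$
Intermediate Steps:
$k{\left(v,a \right)} = a + v$
$u{\left(w,f \right)} = \frac{2 w}{f + w}$ ($u{\left(w,f \right)} = \frac{w + w}{f + w} = \frac{2 w}{f + w}$)
$u{\left(2,0 \right)} \left(-46 + 48\right) \left(37 + k{\left(-2,-4 \right)}\right) = 2 \cdot 2 \frac{1}{0 + 2} \left(-46 + 48\right) \left(37 - 6\right) = 2 \cdot 2 \cdot \frac{1}{2} \cdot 2 \left(37 - 6\right) = 2 \cdot 2 \cdot \frac{1}{2} \cdot 2 \cdot 31 = 2 \cdot 62 = 124$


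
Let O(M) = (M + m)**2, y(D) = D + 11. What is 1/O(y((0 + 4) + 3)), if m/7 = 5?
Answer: 1/2809 ≈ 0.00035600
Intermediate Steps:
m = 35 (m = 7*5 = 35)
y(D) = 11 + D
O(M) = (35 + M)**2 (O(M) = (M + 35)**2 = (35 + M)**2)
1/O(y((0 + 4) + 3)) = 1/((35 + (11 + ((0 + 4) + 3)))**2) = 1/((35 + (11 + (4 + 3)))**2) = 1/((35 + (11 + 7))**2) = 1/((35 + 18)**2) = 1/(53**2) = 1/2809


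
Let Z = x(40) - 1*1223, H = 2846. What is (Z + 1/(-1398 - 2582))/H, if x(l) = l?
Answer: -4708341/11327080 ≈ -0.41567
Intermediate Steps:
Z = -1183 (Z = 40 - 1*1223 = 40 - 1223 = -1183)
(Z + 1/(-1398 - 2582))/H = (-1183 + 1/(-1398 - 2582))/2846 = (-1183 + 1/(-3980))*(1/2846) = (-1183 - 1/3980)*(1/2846) = -4708341/3980*1/2846 = -4708341/11327080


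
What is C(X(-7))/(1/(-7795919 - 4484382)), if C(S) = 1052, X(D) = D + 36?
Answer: -12918876652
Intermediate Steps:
X(D) = 36 + D
C(X(-7))/(1/(-7795919 - 4484382)) = 1052/(1/(-7795919 - 4484382)) = 1052/(1/(-12280301)) = 1052/(-1/12280301) = 1052*(-12280301) = -12918876652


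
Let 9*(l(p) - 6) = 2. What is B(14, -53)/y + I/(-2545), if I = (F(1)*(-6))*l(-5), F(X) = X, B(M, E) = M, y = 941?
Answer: 212282/7184535 ≈ 0.029547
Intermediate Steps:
l(p) = 56/9 (l(p) = 6 + (⅑)*2 = 6 + 2/9 = 56/9)
I = -112/3 (I = (1*(-6))*(56/9) = -6*56/9 = -112/3 ≈ -37.333)
B(14, -53)/y + I/(-2545) = 14/941 - 112/3/(-2545) = 14*(1/941) - 112/3*(-1/2545) = 14/941 + 112/7635 = 212282/7184535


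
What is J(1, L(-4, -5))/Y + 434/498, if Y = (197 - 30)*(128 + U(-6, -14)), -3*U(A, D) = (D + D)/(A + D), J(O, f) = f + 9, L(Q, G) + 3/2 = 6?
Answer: 138751259/159096558 ≈ 0.87212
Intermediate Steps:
L(Q, G) = 9/2 (L(Q, G) = -3/2 + 6 = 9/2)
J(O, f) = 9 + f
U(A, D) = -2*D/(3*(A + D)) (U(A, D) = -(D + D)/(3*(A + D)) = -2*D/(3*(A + D)))
Y = 319471/15 (Y = (197 - 30)*(128 - 2*(-14)/(3*(-6) + 3*(-14))) = 167*(128 - 2*(-14)/(-18 - 42)) = 167*(128 - 2*(-14)/(-60)) = 167*(128 - 2*(-14)*(-1/60)) = 167*(128 - 7/15) = 167*(1913/15) = 319471/15 ≈ 21298.)
J(1, L(-4, -5))/Y + 434/498 = (9 + 9/2)/(319471/15) + 434/498 = (27/2)*(15/319471) + 434*(1/498) = 405/638942 + 217/249 = 138751259/159096558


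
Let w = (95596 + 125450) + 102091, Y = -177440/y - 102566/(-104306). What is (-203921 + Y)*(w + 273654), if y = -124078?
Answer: -393752352626701014310/3235519967 ≈ -1.2170e+11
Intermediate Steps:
Y = 7808560197/3235519967 (Y = -177440/(-124078) - 102566/(-104306) = -177440*(-1/124078) - 102566*(-1/104306) = 88720/62039 + 51283/52153 = 7808560197/3235519967 ≈ 2.4134)
w = 323137 (w = 221046 + 102091 = 323137)
(-203921 + Y)*(w + 273654) = (-203921 + 7808560197/3235519967)*(323137 + 273654) = -659782658630410/3235519967*596791 = -393752352626701014310/3235519967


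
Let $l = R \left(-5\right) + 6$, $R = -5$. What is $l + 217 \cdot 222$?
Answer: $48205$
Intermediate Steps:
$l = 31$ ($l = \left(-5\right) \left(-5\right) + 6 = 25 + 6 = 31$)
$l + 217 \cdot 222 = 31 + 217 \cdot 222 = 31 + 48174 = 48205$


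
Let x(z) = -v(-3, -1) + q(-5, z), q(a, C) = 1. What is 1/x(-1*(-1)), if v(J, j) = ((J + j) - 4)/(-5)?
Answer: -5/3 ≈ -1.6667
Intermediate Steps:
v(J, j) = ⅘ - J/5 - j/5 (v(J, j) = (-4 + J + j)*(-⅕) = ⅘ - J/5 - j/5)
x(z) = -⅗ (x(z) = -(⅘ - ⅕*(-3) - ⅕*(-1)) + 1 = -(⅘ + ⅗ + ⅕) + 1 = -1*8/5 + 1 = -8/5 + 1 = -⅗)
1/x(-1*(-1)) = 1/(-⅗) = -5/3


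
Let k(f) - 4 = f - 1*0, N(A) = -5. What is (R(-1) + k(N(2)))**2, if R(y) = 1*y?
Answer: 4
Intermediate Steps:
R(y) = y
k(f) = 4 + f (k(f) = 4 + (f - 1*0) = 4 + (f + 0) = 4 + f)
(R(-1) + k(N(2)))**2 = (-1 + (4 - 5))**2 = (-1 - 1)**2 = (-2)**2 = 4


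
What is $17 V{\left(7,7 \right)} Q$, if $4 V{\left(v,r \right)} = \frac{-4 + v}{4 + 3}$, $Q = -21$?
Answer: $- \frac{153}{4} \approx -38.25$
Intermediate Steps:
$V{\left(v,r \right)} = - \frac{1}{7} + \frac{v}{28}$ ($V{\left(v,r \right)} = \frac{\left(-4 + v\right) \frac{1}{4 + 3}}{4} = \frac{\left(-4 + v\right) \frac{1}{7}}{4} = \frac{- \frac{4}{7} + \frac{v}{7}}{4} = - \frac{1}{7} + \frac{v}{28}$)
$17 V{\left(7,7 \right)} Q = 17 \left(- \frac{1}{7} + \frac{1}{28} \cdot 7\right) \left(-21\right) = 17 \left(- \frac{1}{7} + \frac{1}{4}\right) \left(-21\right) = 17 \cdot \frac{3}{28} \left(-21\right) = \frac{51}{28} \left(-21\right) = - \frac{153}{4}$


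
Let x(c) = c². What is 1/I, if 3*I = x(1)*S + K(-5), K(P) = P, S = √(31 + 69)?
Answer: ⅗ ≈ 0.60000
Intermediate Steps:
S = 10 (S = √100 = 10)
I = 5/3 (I = (1²*10 - 5)/3 = (1*10 - 5)/3 = (10 - 5)/3 = (⅓)*5 = 5/3 ≈ 1.6667)
1/I = 1/(5/3) = ⅗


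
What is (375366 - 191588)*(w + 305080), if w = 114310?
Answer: 77074655420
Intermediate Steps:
(375366 - 191588)*(w + 305080) = (375366 - 191588)*(114310 + 305080) = 183778*419390 = 77074655420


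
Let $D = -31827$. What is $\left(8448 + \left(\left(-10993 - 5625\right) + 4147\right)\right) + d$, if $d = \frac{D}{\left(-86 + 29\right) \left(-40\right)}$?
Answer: $- \frac{3068089}{760} \approx -4037.0$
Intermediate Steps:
$d = - \frac{10609}{760}$ ($d = - \frac{31827}{\left(-86 + 29\right) \left(-40\right)} = - \frac{31827}{\left(-57\right) \left(-40\right)} = - \frac{31827}{2280} = \left(-31827\right) \frac{1}{2280} = - \frac{10609}{760} \approx -13.959$)
$\left(8448 + \left(\left(-10993 - 5625\right) + 4147\right)\right) + d = \left(8448 + \left(\left(-10993 - 5625\right) + 4147\right)\right) - \frac{10609}{760} = \left(8448 + \left(-16618 + 4147\right)\right) - \frac{10609}{760} = \left(8448 - 12471\right) - \frac{10609}{760} = -4023 - \frac{10609}{760} = - \frac{3068089}{760}$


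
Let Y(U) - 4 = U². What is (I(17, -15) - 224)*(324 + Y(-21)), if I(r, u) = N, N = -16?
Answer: -184560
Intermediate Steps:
I(r, u) = -16
Y(U) = 4 + U²
(I(17, -15) - 224)*(324 + Y(-21)) = (-16 - 224)*(324 + (4 + (-21)²)) = -240*(324 + (4 + 441)) = -240*(324 + 445) = -240*769 = -184560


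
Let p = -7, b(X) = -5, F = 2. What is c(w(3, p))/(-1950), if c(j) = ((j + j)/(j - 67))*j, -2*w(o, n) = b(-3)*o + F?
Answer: 13/18150 ≈ 0.00071625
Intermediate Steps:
w(o, n) = -1 + 5*o/2 (w(o, n) = -(-5*o + 2)/2 = -(2 - 5*o)/2 = -1 + 5*o/2)
c(j) = 2*j²/(-67 + j) (c(j) = ((2*j)/(-67 + j))*j = (2*j/(-67 + j))*j = 2*j²/(-67 + j))
c(w(3, p))/(-1950) = (2*(-1 + (5/2)*3)²/(-67 + (-1 + (5/2)*3)))/(-1950) = (2*(-1 + 15/2)²/(-67 + (-1 + 15/2)))*(-1/1950) = (2*(13/2)²/(-67 + 13/2))*(-1/1950) = (2*(169/4)/(-121/2))*(-1/1950) = (2*(169/4)*(-2/121))*(-1/1950) = -169/121*(-1/1950) = 13/18150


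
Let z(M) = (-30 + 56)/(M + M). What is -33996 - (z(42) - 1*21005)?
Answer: -545635/42 ≈ -12991.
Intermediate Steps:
z(M) = 13/M (z(M) = 26/((2*M)) = 26*(1/(2*M)) = 13/M)
-33996 - (z(42) - 1*21005) = -33996 - (13/42 - 1*21005) = -33996 - (13*(1/42) - 21005) = -33996 - (13/42 - 21005) = -33996 - 1*(-882197/42) = -33996 + 882197/42 = -545635/42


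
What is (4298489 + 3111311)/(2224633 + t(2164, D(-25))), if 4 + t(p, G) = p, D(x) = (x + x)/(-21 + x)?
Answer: 7409800/2226793 ≈ 3.3276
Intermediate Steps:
D(x) = 2*x/(-21 + x) (D(x) = (2*x)/(-21 + x) = 2*x/(-21 + x))
t(p, G) = -4 + p
(4298489 + 3111311)/(2224633 + t(2164, D(-25))) = (4298489 + 3111311)/(2224633 + (-4 + 2164)) = 7409800/(2224633 + 2160) = 7409800/2226793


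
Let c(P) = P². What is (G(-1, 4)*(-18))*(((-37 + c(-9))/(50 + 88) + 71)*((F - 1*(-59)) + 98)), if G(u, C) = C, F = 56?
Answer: -25156152/23 ≈ -1.0937e+6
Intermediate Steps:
(G(-1, 4)*(-18))*(((-37 + c(-9))/(50 + 88) + 71)*((F - 1*(-59)) + 98)) = (4*(-18))*(((-37 + (-9)²)/(50 + 88) + 71)*((56 - 1*(-59)) + 98)) = -72*((-37 + 81)/138 + 71)*((56 + 59) + 98) = -72*(44*(1/138) + 71)*(115 + 98) = -72*(22/69 + 71)*213 = -118104*213/23 = -72*349391/23 = -25156152/23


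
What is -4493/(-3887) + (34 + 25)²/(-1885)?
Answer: -389334/563615 ≈ -0.69078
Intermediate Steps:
-4493/(-3887) + (34 + 25)²/(-1885) = -4493*(-1/3887) + 59²*(-1/1885) = 4493/3887 + 3481*(-1/1885) = 4493/3887 - 3481/1885 = -389334/563615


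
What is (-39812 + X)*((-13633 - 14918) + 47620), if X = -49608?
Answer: -1705149980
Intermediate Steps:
(-39812 + X)*((-13633 - 14918) + 47620) = (-39812 - 49608)*((-13633 - 14918) + 47620) = -89420*(-28551 + 47620) = -89420*19069 = -1705149980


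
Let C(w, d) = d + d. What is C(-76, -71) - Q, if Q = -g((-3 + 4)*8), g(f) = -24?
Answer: -166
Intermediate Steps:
C(w, d) = 2*d
Q = 24 (Q = -1*(-24) = 24)
C(-76, -71) - Q = 2*(-71) - 1*24 = -142 - 24 = -166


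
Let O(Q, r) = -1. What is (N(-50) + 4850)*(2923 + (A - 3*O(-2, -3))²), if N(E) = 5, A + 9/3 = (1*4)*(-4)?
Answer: 15434045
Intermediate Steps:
A = -19 (A = -3 + (1*4)*(-4) = -3 + 4*(-4) = -3 - 16 = -19)
(N(-50) + 4850)*(2923 + (A - 3*O(-2, -3))²) = (5 + 4850)*(2923 + (-19 - 3*(-1))²) = 4855*(2923 + (-19 + 3)²) = 4855*(2923 + (-16)²) = 4855*(2923 + 256) = 4855*3179 = 15434045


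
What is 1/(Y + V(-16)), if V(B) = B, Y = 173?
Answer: 1/157 ≈ 0.0063694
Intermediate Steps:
1/(Y + V(-16)) = 1/(173 - 16) = 1/157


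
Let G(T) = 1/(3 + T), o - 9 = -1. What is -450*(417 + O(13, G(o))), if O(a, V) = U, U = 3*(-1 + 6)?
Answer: -194400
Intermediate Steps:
o = 8 (o = 9 - 1 = 8)
U = 15 (U = 3*5 = 15)
O(a, V) = 15
-450*(417 + O(13, G(o))) = -450*(417 + 15) = -450*432 = -194400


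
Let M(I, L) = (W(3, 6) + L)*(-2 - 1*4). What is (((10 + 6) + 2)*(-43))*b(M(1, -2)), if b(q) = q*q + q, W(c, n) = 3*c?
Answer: -1332828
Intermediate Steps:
M(I, L) = -54 - 6*L (M(I, L) = (3*3 + L)*(-2 - 1*4) = (9 + L)*(-2 - 4) = (9 + L)*(-6) = -54 - 6*L)
b(q) = q + q² (b(q) = q² + q = q + q²)
(((10 + 6) + 2)*(-43))*b(M(1, -2)) = (((10 + 6) + 2)*(-43))*((-54 - 6*(-2))*(1 + (-54 - 6*(-2)))) = ((16 + 2)*(-43))*((-54 + 12)*(1 + (-54 + 12))) = (18*(-43))*(-42*(1 - 42)) = -(-32508)*(-41) = -774*1722 = -1332828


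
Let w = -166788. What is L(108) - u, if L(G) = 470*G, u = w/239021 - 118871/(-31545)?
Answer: 382703058170369/7539917445 ≈ 50757.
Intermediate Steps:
u = 23151337831/7539917445 (u = -166788/239021 - 118871/(-31545) = -166788*1/239021 - 118871*(-1/31545) = -166788/239021 + 118871/31545 = 23151337831/7539917445 ≈ 3.0705)
L(108) - u = 470*108 - 1*23151337831/7539917445 = 50760 - 23151337831/7539917445 = 382703058170369/7539917445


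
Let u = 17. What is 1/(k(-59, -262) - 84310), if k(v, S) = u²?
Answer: -1/84021 ≈ -1.1902e-5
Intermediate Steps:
k(v, S) = 289 (k(v, S) = 17² = 289)
1/(k(-59, -262) - 84310) = 1/(289 - 84310) = 1/(-84021) = -1/84021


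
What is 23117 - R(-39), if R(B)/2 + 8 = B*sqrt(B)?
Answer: 23133 + 78*I*sqrt(39) ≈ 23133.0 + 487.11*I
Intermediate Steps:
R(B) = -16 + 2*B**(3/2) (R(B) = -16 + 2*(B*sqrt(B)) = -16 + 2*B**(3/2))
23117 - R(-39) = 23117 - (-16 + 2*(-39)**(3/2)) = 23117 - (-16 + 2*(-39*I*sqrt(39))) = 23117 - (-16 - 78*I*sqrt(39)) = 23117 + (16 + 78*I*sqrt(39)) = 23133 + 78*I*sqrt(39)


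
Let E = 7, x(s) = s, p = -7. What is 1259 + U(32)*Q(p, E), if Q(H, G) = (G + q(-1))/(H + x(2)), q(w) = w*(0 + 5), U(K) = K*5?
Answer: 1195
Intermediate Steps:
U(K) = 5*K
q(w) = 5*w (q(w) = w*5 = 5*w)
Q(H, G) = (-5 + G)/(2 + H) (Q(H, G) = (G + 5*(-1))/(H + 2) = (G - 5)/(2 + H) = (-5 + G)/(2 + H))
1259 + U(32)*Q(p, E) = 1259 + (5*32)*((-5 + 7)/(2 - 7)) = 1259 + 160*(2/(-5)) = 1259 + 160*(-⅕*2) = 1259 + 160*(-⅖) = 1259 - 64 = 1195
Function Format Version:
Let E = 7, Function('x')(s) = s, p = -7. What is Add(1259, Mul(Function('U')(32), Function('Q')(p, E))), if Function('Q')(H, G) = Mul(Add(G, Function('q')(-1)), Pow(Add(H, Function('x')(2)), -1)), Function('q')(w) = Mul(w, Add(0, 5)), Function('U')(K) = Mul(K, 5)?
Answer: 1195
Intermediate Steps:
Function('U')(K) = Mul(5, K)
Function('q')(w) = Mul(5, w) (Function('q')(w) = Mul(w, 5) = Mul(5, w))
Function('Q')(H, G) = Mul(Pow(Add(2, H), -1), Add(-5, G)) (Function('Q')(H, G) = Mul(Add(G, Mul(5, -1)), Pow(Add(H, 2), -1)) = Mul(Add(G, -5), Pow(Add(2, H), -1)) = Mul(Add(-5, G), Pow(Add(2, H), -1)) = Mul(Pow(Add(2, H), -1), Add(-5, G)))
Add(1259, Mul(Function('U')(32), Function('Q')(p, E))) = Add(1259, Mul(Mul(5, 32), Mul(Pow(Add(2, -7), -1), Add(-5, 7)))) = Add(1259, Mul(160, Mul(Pow(-5, -1), 2))) = Add(1259, Mul(160, Mul(Rational(-1, 5), 2))) = Add(1259, Mul(160, Rational(-2, 5))) = Add(1259, -64) = 1195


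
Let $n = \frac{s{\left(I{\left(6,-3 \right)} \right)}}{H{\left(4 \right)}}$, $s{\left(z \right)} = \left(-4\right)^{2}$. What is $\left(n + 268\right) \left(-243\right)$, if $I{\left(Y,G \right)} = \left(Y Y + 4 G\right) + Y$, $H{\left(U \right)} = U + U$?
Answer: $-65610$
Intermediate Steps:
$H{\left(U \right)} = 2 U$
$I{\left(Y,G \right)} = Y + Y^{2} + 4 G$ ($I{\left(Y,G \right)} = \left(Y^{2} + 4 G\right) + Y = Y + Y^{2} + 4 G$)
$s{\left(z \right)} = 16$
$n = 2$ ($n = \frac{16}{2 \cdot 4} = \frac{16}{8} = 16 \cdot \frac{1}{8} = 2$)
$\left(n + 268\right) \left(-243\right) = \left(2 + 268\right) \left(-243\right) = 270 \left(-243\right) = -65610$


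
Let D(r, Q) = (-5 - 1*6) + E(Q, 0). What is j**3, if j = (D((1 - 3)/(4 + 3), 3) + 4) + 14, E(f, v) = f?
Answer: 1000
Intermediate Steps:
D(r, Q) = -11 + Q (D(r, Q) = (-5 - 1*6) + Q = (-5 - 6) + Q = -11 + Q)
j = 10 (j = ((-11 + 3) + 4) + 14 = (-8 + 4) + 14 = -4 + 14 = 10)
j**3 = 10**3 = 1000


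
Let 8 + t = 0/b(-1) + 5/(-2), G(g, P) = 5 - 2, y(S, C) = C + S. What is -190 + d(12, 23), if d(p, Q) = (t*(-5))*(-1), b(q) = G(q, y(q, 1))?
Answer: -485/2 ≈ -242.50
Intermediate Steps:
G(g, P) = 3
b(q) = 3
t = -21/2 (t = -8 + (0/3 + 5/(-2)) = -8 + (0*(⅓) + 5*(-½)) = -8 + (0 - 5/2) = -8 - 5/2 = -21/2 ≈ -10.500)
d(p, Q) = -105/2 (d(p, Q) = -21/2*(-5)*(-1) = (105/2)*(-1) = -105/2)
-190 + d(12, 23) = -190 - 105/2 = -485/2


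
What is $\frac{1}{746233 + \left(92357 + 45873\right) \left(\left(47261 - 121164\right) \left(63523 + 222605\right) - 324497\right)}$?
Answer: $- \frac{1}{2923017396110397} \approx -3.4211 \cdot 10^{-16}$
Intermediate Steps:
$\frac{1}{746233 + \left(92357 + 45873\right) \left(\left(47261 - 121164\right) \left(63523 + 222605\right) - 324497\right)} = \frac{1}{746233 + 138230 \left(\left(-73903\right) 286128 - 324497\right)} = \frac{1}{746233 + 138230 \left(-21145717584 - 324497\right)} = \frac{1}{746233 + 138230 \left(-21146042081\right)} = \frac{1}{746233 - 2923017396856630} = \frac{1}{-2923017396110397} = - \frac{1}{2923017396110397}$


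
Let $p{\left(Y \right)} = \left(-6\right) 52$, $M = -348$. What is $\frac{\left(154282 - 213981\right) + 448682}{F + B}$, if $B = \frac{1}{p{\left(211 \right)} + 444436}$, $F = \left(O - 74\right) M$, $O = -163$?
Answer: $\frac{172756685892}{36629571025} \approx 4.7163$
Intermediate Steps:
$p{\left(Y \right)} = -312$
$F = 82476$ ($F = \left(-163 - 74\right) \left(-348\right) = \left(-237\right) \left(-348\right) = 82476$)
$B = \frac{1}{444124}$ ($B = \frac{1}{-312 + 444436} = \frac{1}{444124} \approx 2.2516 \cdot 10^{-6}$)
$\frac{\left(154282 - 213981\right) + 448682}{F + B} = \frac{\left(154282 - 213981\right) + 448682}{82476 + \frac{1}{444124}} = \frac{-59699 + 448682}{\frac{36629571025}{444124}} = 388983 \cdot \frac{444124}{36629571025} = \frac{172756685892}{36629571025}$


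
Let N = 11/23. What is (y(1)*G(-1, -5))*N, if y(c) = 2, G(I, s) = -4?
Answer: -88/23 ≈ -3.8261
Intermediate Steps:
N = 11/23 (N = 11*(1/23) = 11/23 ≈ 0.47826)
(y(1)*G(-1, -5))*N = (2*(-4))*(11/23) = -8*11/23 = -88/23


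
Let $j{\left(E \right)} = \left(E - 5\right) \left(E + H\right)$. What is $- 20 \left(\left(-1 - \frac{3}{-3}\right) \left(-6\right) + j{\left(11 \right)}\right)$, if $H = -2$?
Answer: $-1080$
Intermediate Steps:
$j{\left(E \right)} = \left(-5 + E\right) \left(-2 + E\right)$ ($j{\left(E \right)} = \left(E - 5\right) \left(E - 2\right) = \left(-5 + E\right) \left(-2 + E\right)$)
$- 20 \left(\left(-1 - \frac{3}{-3}\right) \left(-6\right) + j{\left(11 \right)}\right) = - 20 \left(\left(-1 - \frac{3}{-3}\right) \left(-6\right) + \left(10 + 11^{2} - 77\right)\right) = - 20 \left(\left(-1 - -1\right) \left(-6\right) + \left(10 + 121 - 77\right)\right) = - 20 \left(\left(-1 + 1\right) \left(-6\right) + 54\right) = - 20 \left(0 \left(-6\right) + 54\right) = - 20 \left(0 + 54\right) = \left(-20\right) 54 = -1080$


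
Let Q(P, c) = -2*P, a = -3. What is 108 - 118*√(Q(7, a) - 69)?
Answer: 108 - 118*I*√83 ≈ 108.0 - 1075.0*I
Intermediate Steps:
108 - 118*√(Q(7, a) - 69) = 108 - 118*√(-2*7 - 69) = 108 - 118*√(-14 - 69) = 108 - 118*I*√83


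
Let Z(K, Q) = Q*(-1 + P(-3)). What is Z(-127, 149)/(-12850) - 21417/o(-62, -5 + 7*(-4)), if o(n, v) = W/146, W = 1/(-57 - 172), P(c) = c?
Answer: 4600659658948/6425 ≈ 7.1606e+8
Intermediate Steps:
Z(K, Q) = -4*Q (Z(K, Q) = Q*(-1 - 3) = Q*(-4) = -4*Q)
W = -1/229 (W = 1/(-229) = -1/229 ≈ -0.0043668)
o(n, v) = -1/33434 (o(n, v) = -1/229/146 = -1/229*1/146 = -1/33434)
Z(-127, 149)/(-12850) - 21417/o(-62, -5 + 7*(-4)) = -4*149/(-12850) - 21417/(-1/33434) = -596*(-1/12850) - 21417*(-33434) = 298/6425 + 716055978 = 4600659658948/6425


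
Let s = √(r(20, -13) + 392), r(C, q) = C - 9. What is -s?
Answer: -√403 ≈ -20.075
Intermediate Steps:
r(C, q) = -9 + C
s = √403 (s = √((-9 + 20) + 392) = √(11 + 392) = √403 ≈ 20.075)
-s = -√403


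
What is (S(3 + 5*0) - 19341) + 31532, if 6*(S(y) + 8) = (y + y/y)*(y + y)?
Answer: 12187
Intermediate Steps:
S(y) = -8 + y*(1 + y)/3 (S(y) = -8 + ((y + y/y)*(y + y))/6 = -8 + ((y + 1)*(2*y))/6 = -8 + ((1 + y)*(2*y))/6 = -8 + (2*y*(1 + y))/6 = -8 + y*(1 + y)/3)
(S(3 + 5*0) - 19341) + 31532 = ((-8 + (3 + 5*0)/3 + (3 + 5*0)**2/3) - 19341) + 31532 = ((-8 + (3 + 0)/3 + (3 + 0)**2/3) - 19341) + 31532 = ((-8 + (1/3)*3 + (1/3)*3**2) - 19341) + 31532 = ((-8 + 1 + (1/3)*9) - 19341) + 31532 = ((-8 + 1 + 3) - 19341) + 31532 = (-4 - 19341) + 31532 = -19345 + 31532 = 12187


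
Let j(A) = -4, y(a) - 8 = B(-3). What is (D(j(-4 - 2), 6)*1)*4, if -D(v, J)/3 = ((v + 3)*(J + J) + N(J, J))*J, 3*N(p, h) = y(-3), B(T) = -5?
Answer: 792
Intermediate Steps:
y(a) = 3 (y(a) = 8 - 5 = 3)
N(p, h) = 1 (N(p, h) = (1/3)*3 = 1)
D(v, J) = -3*J*(1 + 2*J*(3 + v)) (D(v, J) = -3*((v + 3)*(J + J) + 1)*J = -3*((3 + v)*(2*J) + 1)*J = -3*(2*J*(3 + v) + 1)*J = -3*(1 + 2*J*(3 + v))*J = -3*J*(1 + 2*J*(3 + v)))
(D(j(-4 - 2), 6)*1)*4 = (-3*6*(1 + 6*6 + 2*6*(-4))*1)*4 = (-3*6*(1 + 36 - 48)*1)*4 = (-3*6*(-11)*1)*4 = (198*1)*4 = 198*4 = 792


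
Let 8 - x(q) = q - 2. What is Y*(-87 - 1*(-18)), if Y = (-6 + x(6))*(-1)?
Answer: -138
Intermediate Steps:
x(q) = 10 - q (x(q) = 8 - (q - 2) = 8 - (-2 + q) = 8 + (2 - q) = 10 - q)
Y = 2 (Y = (-6 + (10 - 1*6))*(-1) = (-6 + (10 - 6))*(-1) = (-6 + 4)*(-1) = -2*(-1) = 2)
Y*(-87 - 1*(-18)) = 2*(-87 - 1*(-18)) = 2*(-87 + 18) = 2*(-69) = -138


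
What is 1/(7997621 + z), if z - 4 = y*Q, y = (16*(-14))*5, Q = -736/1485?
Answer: 297/2375459489 ≈ 1.2503e-7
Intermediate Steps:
Q = -736/1485 (Q = -736*1/1485 = -736/1485 ≈ -0.49562)
y = -1120 (y = -224*5 = -1120)
z = 166052/297 (z = 4 - 1120*(-736/1485) = 4 + 164864/297 = 166052/297 ≈ 559.10)
1/(7997621 + z) = 1/(7997621 + 166052/297) = 1/(2375459489/297) = 297/2375459489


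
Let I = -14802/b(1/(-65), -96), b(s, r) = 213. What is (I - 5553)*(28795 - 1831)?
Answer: -10763947908/71 ≈ -1.5160e+8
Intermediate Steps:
I = -4934/71 (I = -14802/213 = -14802*1/213 = -4934/71 ≈ -69.493)
(I - 5553)*(28795 - 1831) = (-4934/71 - 5553)*(28795 - 1831) = -399197/71*26964 = -10763947908/71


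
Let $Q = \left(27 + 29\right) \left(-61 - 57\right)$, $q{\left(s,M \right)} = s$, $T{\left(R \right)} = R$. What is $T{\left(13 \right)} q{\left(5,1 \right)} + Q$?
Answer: $-6543$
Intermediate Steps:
$Q = -6608$ ($Q = 56 \left(-118\right) = -6608$)
$T{\left(13 \right)} q{\left(5,1 \right)} + Q = 13 \cdot 5 - 6608 = 65 - 6608 = -6543$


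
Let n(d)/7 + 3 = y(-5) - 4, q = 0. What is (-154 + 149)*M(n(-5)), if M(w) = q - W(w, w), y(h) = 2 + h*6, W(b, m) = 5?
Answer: 25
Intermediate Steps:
y(h) = 2 + 6*h
n(d) = -245 (n(d) = -21 + 7*((2 + 6*(-5)) - 4) = -21 + 7*((2 - 30) - 4) = -21 + 7*(-28 - 4) = -21 + 7*(-32) = -21 - 224 = -245)
M(w) = -5 (M(w) = 0 - 1*5 = 0 - 5 = -5)
(-154 + 149)*M(n(-5)) = (-154 + 149)*(-5) = -5*(-5) = 25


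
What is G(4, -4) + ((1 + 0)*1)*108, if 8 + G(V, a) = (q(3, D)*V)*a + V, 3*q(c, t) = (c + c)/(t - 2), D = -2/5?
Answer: 352/3 ≈ 117.33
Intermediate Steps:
D = -⅖ (D = -2*⅕ = -⅖ ≈ -0.40000)
q(c, t) = 2*c/(3*(-2 + t)) (q(c, t) = ((c + c)/(t - 2))/3 = ((2*c)/(-2 + t))/3 = (2*c/(-2 + t))/3 = 2*c/(3*(-2 + t)))
G(V, a) = -8 + V - 5*V*a/6 (G(V, a) = -8 + ((((⅔)*3/(-2 - ⅖))*V)*a + V) = -8 + ((((⅔)*3/(-12/5))*V)*a + V) = -8 + ((((⅔)*3*(-5/12))*V)*a + V) = -8 + ((-5*V/6)*a + V) = -8 + (-5*V*a/6 + V) = -8 + (V - 5*V*a/6) = -8 + V - 5*V*a/6)
G(4, -4) + ((1 + 0)*1)*108 = (-8 + 4 - ⅚*4*(-4)) + ((1 + 0)*1)*108 = (-8 + 4 + 40/3) + (1*1)*108 = 28/3 + 1*108 = 28/3 + 108 = 352/3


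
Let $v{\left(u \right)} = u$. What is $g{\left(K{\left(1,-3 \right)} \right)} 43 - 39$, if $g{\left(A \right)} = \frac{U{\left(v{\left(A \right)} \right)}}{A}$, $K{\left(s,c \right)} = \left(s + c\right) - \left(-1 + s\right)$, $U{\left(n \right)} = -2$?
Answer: $4$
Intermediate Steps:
$K{\left(s,c \right)} = 1 + c$ ($K{\left(s,c \right)} = \left(c + s\right) - \left(-1 + s\right) = 1 + c$)
$g{\left(A \right)} = - \frac{2}{A}$
$g{\left(K{\left(1,-3 \right)} \right)} 43 - 39 = - \frac{2}{1 - 3} \cdot 43 - 39 = - \frac{2}{-2} \cdot 43 - 39 = \left(-2\right) \left(- \frac{1}{2}\right) 43 - 39 = 1 \cdot 43 - 39 = 43 - 39 = 4$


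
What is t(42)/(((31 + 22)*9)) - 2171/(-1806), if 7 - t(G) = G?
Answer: 324119/287154 ≈ 1.1287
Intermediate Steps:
t(G) = 7 - G
t(42)/(((31 + 22)*9)) - 2171/(-1806) = (7 - 1*42)/(((31 + 22)*9)) - 2171/(-1806) = (7 - 42)/((53*9)) - 2171*(-1/1806) = -35/477 + 2171/1806 = 324119/287154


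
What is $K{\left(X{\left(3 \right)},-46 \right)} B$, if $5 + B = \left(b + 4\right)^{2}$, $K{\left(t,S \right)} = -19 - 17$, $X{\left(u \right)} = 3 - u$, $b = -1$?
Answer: $-144$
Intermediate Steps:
$K{\left(t,S \right)} = -36$ ($K{\left(t,S \right)} = -19 - 17 = -36$)
$B = 4$ ($B = -5 + \left(-1 + 4\right)^{2} = -5 + 3^{2} = -5 + 9 = 4$)
$K{\left(X{\left(3 \right)},-46 \right)} B = \left(-36\right) 4 = -144$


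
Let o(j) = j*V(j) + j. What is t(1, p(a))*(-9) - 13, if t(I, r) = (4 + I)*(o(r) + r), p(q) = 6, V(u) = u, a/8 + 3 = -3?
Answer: -2173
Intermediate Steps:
a = -48 (a = -24 + 8*(-3) = -24 - 24 = -48)
o(j) = j + j² (o(j) = j*j + j = j² + j = j + j²)
t(I, r) = (4 + I)*(r + r*(1 + r)) (t(I, r) = (4 + I)*(r*(1 + r) + r) = (4 + I)*(r + r*(1 + r)))
t(1, p(a))*(-9) - 13 = (6*(8 + 1 + 4*6 + 1*(1 + 6)))*(-9) - 13 = (6*(8 + 1 + 24 + 1*7))*(-9) - 13 = (6*(8 + 1 + 24 + 7))*(-9) - 13 = (6*40)*(-9) - 13 = 240*(-9) - 13 = -2160 - 13 = -2173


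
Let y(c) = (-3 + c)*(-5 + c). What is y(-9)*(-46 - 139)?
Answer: -31080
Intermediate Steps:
y(c) = (-5 + c)*(-3 + c)
y(-9)*(-46 - 139) = (15 + (-9)² - 8*(-9))*(-46 - 139) = (15 + 81 + 72)*(-185) = 168*(-185) = -31080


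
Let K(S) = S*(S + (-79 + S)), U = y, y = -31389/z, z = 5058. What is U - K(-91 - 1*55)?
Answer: -91334339/1686 ≈ -54172.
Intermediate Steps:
y = -10463/1686 (y = -31389/5058 = -31389*1/5058 = -10463/1686 ≈ -6.2058)
U = -10463/1686 ≈ -6.2058
K(S) = S*(-79 + 2*S)
U - K(-91 - 1*55) = -10463/1686 - (-91 - 1*55)*(-79 + 2*(-91 - 1*55)) = -10463/1686 - (-91 - 55)*(-79 + 2*(-91 - 55)) = -10463/1686 - (-146)*(-79 + 2*(-146)) = -10463/1686 - (-146)*(-79 - 292) = -10463/1686 - (-146)*(-371) = -10463/1686 - 1*54166 = -10463/1686 - 54166 = -91334339/1686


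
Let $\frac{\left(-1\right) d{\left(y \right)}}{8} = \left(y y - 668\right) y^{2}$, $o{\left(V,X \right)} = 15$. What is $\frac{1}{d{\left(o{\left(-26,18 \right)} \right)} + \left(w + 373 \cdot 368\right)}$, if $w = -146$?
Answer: $\frac{1}{934518} \approx 1.0701 \cdot 10^{-6}$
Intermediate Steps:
$d{\left(y \right)} = - 8 y^{2} \left(-668 + y^{2}\right)$ ($d{\left(y \right)} = - 8 \left(y y - 668\right) y^{2} = - 8 \left(y^{2} - 668\right) y^{2} = - 8 \left(-668 + y^{2}\right) y^{2} = - 8 y^{2} \left(-668 + y^{2}\right)$)
$\frac{1}{d{\left(o{\left(-26,18 \right)} \right)} + \left(w + 373 \cdot 368\right)} = \frac{1}{8 \cdot 15^{2} \left(668 - 15^{2}\right) + \left(-146 + 373 \cdot 368\right)} = \frac{1}{8 \cdot 225 \left(668 - 225\right) + \left(-146 + 137264\right)} = \frac{1}{8 \cdot 225 \left(668 - 225\right) + 137118} = \frac{1}{8 \cdot 225 \cdot 443 + 137118} = \frac{1}{797400 + 137118} = \frac{1}{934518}$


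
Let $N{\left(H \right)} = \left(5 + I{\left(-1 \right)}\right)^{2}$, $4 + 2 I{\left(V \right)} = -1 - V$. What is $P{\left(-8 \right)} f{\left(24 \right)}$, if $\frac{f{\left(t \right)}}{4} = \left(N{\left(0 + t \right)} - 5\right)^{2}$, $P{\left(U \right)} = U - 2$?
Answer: $-640$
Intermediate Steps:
$I{\left(V \right)} = - \frac{5}{2} - \frac{V}{2}$ ($I{\left(V \right)} = -2 + \frac{-1 - V}{2} = -2 - \left(\frac{1}{2} + \frac{V}{2}\right) = - \frac{5}{2} - \frac{V}{2}$)
$P{\left(U \right)} = -2 + U$
$N{\left(H \right)} = 9$ ($N{\left(H \right)} = \left(5 - 2\right)^{2} = 3^{2} = 9$)
$f{\left(t \right)} = 64$ ($f{\left(t \right)} = 4 \left(9 - 5\right)^{2} = 4 \cdot 4^{2} = 4 \cdot 16 = 64$)
$P{\left(-8 \right)} f{\left(24 \right)} = \left(-2 - 8\right) 64 = \left(-10\right) 64 = -640$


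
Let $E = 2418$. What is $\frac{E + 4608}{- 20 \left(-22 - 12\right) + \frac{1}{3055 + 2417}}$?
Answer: $\frac{38446272}{3720961} \approx 10.332$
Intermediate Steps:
$\frac{E + 4608}{- 20 \left(-22 - 12\right) + \frac{1}{3055 + 2417}} = \frac{2418 + 4608}{- 20 \left(-22 - 12\right) + \frac{1}{3055 + 2417}} = \frac{7026}{\left(-20\right) \left(-34\right) + \frac{1}{5472}} = \frac{7026}{680 + \frac{1}{5472}} = \frac{7026}{\frac{3720961}{5472}} = 7026 \cdot \frac{5472}{3720961} = \frac{38446272}{3720961}$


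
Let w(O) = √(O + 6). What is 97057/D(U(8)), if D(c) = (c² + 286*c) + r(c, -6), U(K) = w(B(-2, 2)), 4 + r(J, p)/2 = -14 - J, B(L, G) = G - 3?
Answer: 3008767/402319 + 27564188*√5/402319 ≈ 160.68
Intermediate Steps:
B(L, G) = -3 + G
r(J, p) = -36 - 2*J (r(J, p) = -8 + 2*(-14 - J) = -8 + (-28 - 2*J) = -36 - 2*J)
w(O) = √(6 + O)
U(K) = √5 (U(K) = √(6 + (-3 + 2)) = √(6 - 1) = √5)
D(c) = -36 + c² + 284*c (D(c) = (c² + 286*c) + (-36 - 2*c) = -36 + c² + 284*c)
97057/D(U(8)) = 97057/(-36 + (√5)² + 284*√5) = 97057/(-36 + 5 + 284*√5) = 97057/(-31 + 284*√5)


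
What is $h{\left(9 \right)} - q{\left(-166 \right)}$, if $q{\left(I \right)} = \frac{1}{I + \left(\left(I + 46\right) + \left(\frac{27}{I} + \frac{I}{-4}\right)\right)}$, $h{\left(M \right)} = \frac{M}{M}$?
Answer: $\frac{20390}{20307} \approx 1.0041$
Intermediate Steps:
$h{\left(M \right)} = 1$
$q{\left(I \right)} = \frac{1}{46 + \frac{27}{I} + \frac{7 I}{4}}$ ($q{\left(I \right)} = \frac{1}{I + \left(\left(46 + I\right) + \left(\frac{27}{I} + I \left(- \frac{1}{4}\right)\right)\right)} = \frac{1}{I - \left(-46 - \frac{27}{I} - \frac{3 I}{4}\right)} = \frac{1}{I + \left(46 + \frac{27}{I} + \frac{3 I}{4}\right)} = \frac{1}{46 + \frac{27}{I} + \frac{7 I}{4}}$)
$h{\left(9 \right)} - q{\left(-166 \right)} = 1 - 4 \left(-166\right) \frac{1}{108 + 7 \left(-166\right)^{2} + 184 \left(-166\right)} = 1 - 4 \left(-166\right) \frac{1}{108 + 7 \cdot 27556 - 30544} = 1 - 4 \left(-166\right) \frac{1}{108 + 192892 - 30544} = 1 - 4 \left(-166\right) \frac{1}{162456} = 1 - - \frac{83}{20307} = 1 + \frac{83}{20307} = \frac{20390}{20307}$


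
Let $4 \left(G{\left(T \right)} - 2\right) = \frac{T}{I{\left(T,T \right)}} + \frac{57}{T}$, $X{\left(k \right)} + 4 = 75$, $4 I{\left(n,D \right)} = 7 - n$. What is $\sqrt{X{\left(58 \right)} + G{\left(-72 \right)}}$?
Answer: $\frac{\sqrt{258433806}}{1896} \approx 8.4788$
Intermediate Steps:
$I{\left(n,D \right)} = \frac{7}{4} - \frac{n}{4}$ ($I{\left(n,D \right)} = \frac{7 - n}{4} = \frac{7}{4} - \frac{n}{4}$)
$X{\left(k \right)} = 71$ ($X{\left(k \right)} = -4 + 75 = 71$)
$G{\left(T \right)} = 2 + \frac{57}{4 T} + \frac{T}{4 \left(\frac{7}{4} - \frac{T}{4}\right)}$ ($G{\left(T \right)} = 2 + \frac{\frac{T}{\frac{7}{4} - \frac{T}{4}} + \frac{57}{T}}{4} = 2 + \frac{\frac{57}{T} + \frac{T}{\frac{7}{4} - \frac{T}{4}}}{4} = 2 + \left(\frac{57}{4 T} + \frac{T}{4 \left(\frac{7}{4} - \frac{T}{4}\right)}\right) = 2 + \frac{57}{4 T} + \frac{T}{4 \left(\frac{7}{4} - \frac{T}{4}\right)}$)
$\sqrt{X{\left(58 \right)} + G{\left(-72 \right)}} = \sqrt{71 + \frac{-399 - 72 + 4 \left(-72\right)^{2}}{4 \left(-72\right) \left(-7 - 72\right)}} = \sqrt{71 + \frac{1}{4} \left(- \frac{1}{72}\right) \frac{1}{-79} \left(-399 - 72 + 4 \cdot 5184\right)} = \sqrt{71 + \frac{1}{4} \left(- \frac{1}{72}\right) \left(- \frac{1}{79}\right) \left(-399 - 72 + 20736\right)} = \sqrt{71 + \frac{1}{4} \left(- \frac{1}{72}\right) \left(- \frac{1}{79}\right) 20265} = \sqrt{71 + \frac{6755}{7584}} = \sqrt{\frac{545219}{7584}} = \frac{\sqrt{258433806}}{1896}$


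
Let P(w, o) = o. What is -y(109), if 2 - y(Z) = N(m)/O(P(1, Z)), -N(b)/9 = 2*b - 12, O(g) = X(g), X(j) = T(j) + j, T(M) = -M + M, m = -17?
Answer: 196/109 ≈ 1.7982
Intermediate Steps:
T(M) = 0
X(j) = j (X(j) = 0 + j = j)
O(g) = g
N(b) = 108 - 18*b (N(b) = -9*(2*b - 12) = -9*(-12 + 2*b) = 108 - 18*b)
y(Z) = 2 - 414/Z (y(Z) = 2 - (108 - 18*(-17))/Z = 2 - (108 + 306)/Z = 2 - 414/Z)
-y(109) = -(2 - 414/109) = -1*(-196/109) = 196/109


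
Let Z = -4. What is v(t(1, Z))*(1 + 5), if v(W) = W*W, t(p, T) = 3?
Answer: 54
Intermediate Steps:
v(W) = W²
v(t(1, Z))*(1 + 5) = 3²*(1 + 5) = 9*6 = 54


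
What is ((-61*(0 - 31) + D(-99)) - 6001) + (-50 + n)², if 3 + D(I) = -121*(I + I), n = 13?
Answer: 21214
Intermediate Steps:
D(I) = -3 - 242*I (D(I) = -3 - 121*(I + I) = -3 - 242*I)
((-61*(0 - 31) + D(-99)) - 6001) + (-50 + n)² = ((-61*(0 - 31) + (-3 - 242*(-99))) - 6001) + (-50 + 13)² = ((-61*(-31) + (-3 + 23958)) - 6001) + (-37)² = ((1891 + 23955) - 6001) + 1369 = (25846 - 6001) + 1369 = 19845 + 1369 = 21214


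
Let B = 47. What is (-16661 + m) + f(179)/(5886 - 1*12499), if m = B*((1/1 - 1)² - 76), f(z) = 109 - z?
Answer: -133800759/6613 ≈ -20233.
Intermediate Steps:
m = -3572 (m = 47*((1/1 - 1)² - 76) = 47*((1 - 1)² - 76) = 47*(0² - 76) = 47*(0 - 76) = 47*(-76) = -3572)
(-16661 + m) + f(179)/(5886 - 1*12499) = (-16661 - 3572) + (109 - 1*179)/(5886 - 1*12499) = -20233 + (109 - 179)/(5886 - 12499) = -20233 - 70/(-6613) = -20233 - 70*(-1/6613) = -20233 + 70/6613 = -133800759/6613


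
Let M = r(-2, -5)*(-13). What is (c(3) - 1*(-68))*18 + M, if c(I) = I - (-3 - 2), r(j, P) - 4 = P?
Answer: 1381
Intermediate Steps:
r(j, P) = 4 + P
M = 13 (M = (4 - 5)*(-13) = -1*(-13) = 13)
c(I) = 5 + I (c(I) = I - 1*(-5) = I + 5 = 5 + I)
(c(3) - 1*(-68))*18 + M = ((5 + 3) - 1*(-68))*18 + 13 = (8 + 68)*18 + 13 = 76*18 + 13 = 1368 + 13 = 1381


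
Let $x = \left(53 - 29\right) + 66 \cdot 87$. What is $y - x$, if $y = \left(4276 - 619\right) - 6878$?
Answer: $-8987$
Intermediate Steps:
$y = -3221$ ($y = 3657 - 6878 = -3221$)
$x = 5766$ ($x = 24 + 5742 = 5766$)
$y - x = -3221 - 5766 = -8987$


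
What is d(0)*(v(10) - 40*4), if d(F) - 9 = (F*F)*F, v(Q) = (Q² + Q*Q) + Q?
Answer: 450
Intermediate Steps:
v(Q) = Q + 2*Q² (v(Q) = (Q² + Q²) + Q = 2*Q² + Q = Q + 2*Q²)
d(F) = 9 + F³ (d(F) = 9 + (F*F)*F = 9 + F²*F = 9 + F³)
d(0)*(v(10) - 40*4) = (9 + 0³)*(10*(1 + 2*10) - 40*4) = (9 + 0)*(10*(1 + 20) - 4*40) = 9*(10*21 - 160) = 9*(210 - 160) = 9*50 = 450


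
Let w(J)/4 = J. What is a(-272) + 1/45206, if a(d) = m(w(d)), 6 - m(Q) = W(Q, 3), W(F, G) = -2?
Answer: 361649/45206 ≈ 8.0000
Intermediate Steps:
w(J) = 4*J
m(Q) = 8 (m(Q) = 6 - 1*(-2) = 6 + 2 = 8)
a(d) = 8
a(-272) + 1/45206 = 8 + 1/45206 = 361649/45206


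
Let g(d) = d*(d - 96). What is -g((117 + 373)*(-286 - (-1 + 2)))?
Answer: -19790297380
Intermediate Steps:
g(d) = d*(-96 + d)
-g((117 + 373)*(-286 - (-1 + 2))) = -(117 + 373)*(-286 - (-1 + 2))*(-96 + (117 + 373)*(-286 - (-1 + 2))) = -490*(-286 - 1*1)*(-96 + 490*(-286 - 1*1)) = -490*(-286 - 1)*(-96 + 490*(-286 - 1)) = -490*(-287)*(-96 + 490*(-287)) = -(-140630)*(-96 - 140630) = -(-140630)*(-140726) = -1*19790297380 = -19790297380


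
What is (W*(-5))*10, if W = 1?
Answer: -50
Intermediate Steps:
(W*(-5))*10 = (1*(-5))*10 = -5*10 = -50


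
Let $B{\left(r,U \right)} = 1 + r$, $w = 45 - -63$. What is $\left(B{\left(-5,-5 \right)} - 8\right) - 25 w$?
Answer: $-2712$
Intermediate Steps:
$w = 108$ ($w = 45 + 63 = 108$)
$\left(B{\left(-5,-5 \right)} - 8\right) - 25 w = \left(\left(1 - 5\right) - 8\right) - 2700 = \left(-4 - 8\right) - 2700 = -12 - 2700 = -2712$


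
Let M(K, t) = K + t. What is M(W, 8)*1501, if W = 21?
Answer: 43529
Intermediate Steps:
M(W, 8)*1501 = (21 + 8)*1501 = 29*1501 = 43529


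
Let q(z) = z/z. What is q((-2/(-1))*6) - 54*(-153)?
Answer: 8263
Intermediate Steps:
q(z) = 1
q((-2/(-1))*6) - 54*(-153) = 1 - 54*(-153) = 1 + 8262 = 8263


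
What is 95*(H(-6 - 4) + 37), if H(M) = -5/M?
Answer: 7125/2 ≈ 3562.5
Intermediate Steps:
95*(H(-6 - 4) + 37) = 95*(-5/(-6 - 4) + 37) = 95*(-5/(-10) + 37) = 95*(-5*(-1/10) + 37) = 95*(1/2 + 37) = 95*(75/2) = 7125/2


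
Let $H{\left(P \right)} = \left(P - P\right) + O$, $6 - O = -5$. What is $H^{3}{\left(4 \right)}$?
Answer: $1331$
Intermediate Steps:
$O = 11$ ($O = 6 - -5 = 6 + 5 = 11$)
$H{\left(P \right)} = 11$ ($H{\left(P \right)} = \left(P - P\right) + 11 = 0 + 11 = 11$)
$H^{3}{\left(4 \right)} = 11^{3} = 1331$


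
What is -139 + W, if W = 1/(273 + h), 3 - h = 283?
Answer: -974/7 ≈ -139.14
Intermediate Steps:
h = -280 (h = 3 - 1*283 = 3 - 283 = -280)
W = -1/7 (W = 1/(273 - 280) = 1/(-7) = -1/7 ≈ -0.14286)
-139 + W = -139 - 1/7 = -974/7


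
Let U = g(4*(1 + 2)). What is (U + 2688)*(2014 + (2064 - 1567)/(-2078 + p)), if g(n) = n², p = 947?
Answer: 2149806128/377 ≈ 5.7024e+6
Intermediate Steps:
U = 144 (U = (4*(1 + 2))² = (4*3)² = 12² = 144)
(U + 2688)*(2014 + (2064 - 1567)/(-2078 + p)) = (144 + 2688)*(2014 + (2064 - 1567)/(-2078 + 947)) = 2832*(2014 + 497/(-1131)) = 2832*(2014 + 497*(-1/1131)) = 2832*(2014 - 497/1131) = 2832*(2277337/1131) = 2149806128/377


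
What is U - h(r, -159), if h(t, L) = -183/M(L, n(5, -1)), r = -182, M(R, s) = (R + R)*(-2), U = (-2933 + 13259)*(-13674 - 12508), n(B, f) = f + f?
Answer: -57315330323/212 ≈ -2.7036e+8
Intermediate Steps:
n(B, f) = 2*f
U = -270355332 (U = 10326*(-26182) = -270355332)
M(R, s) = -4*R (M(R, s) = (2*R)*(-2) = -4*R)
h(t, L) = 183/(4*L) (h(t, L) = -183*(-1/(4*L)) = -(-183)/(4*L) = 183/(4*L))
U - h(r, -159) = -270355332 - 183/(4*(-159)) = -270355332 - 183*(-1)/(4*159) = -270355332 - 1*(-61/212) = -270355332 + 61/212 = -57315330323/212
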